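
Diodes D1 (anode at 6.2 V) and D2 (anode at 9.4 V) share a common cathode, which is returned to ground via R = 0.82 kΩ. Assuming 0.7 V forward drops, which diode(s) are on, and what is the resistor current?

Only D2 conducts; I_R ≈ 11 mA

Assume both conduct. Then node N would need to be at both 6.2−0.7 = 5.5 V and 9.4−0.7 = 8.7 V, which is impossible.
Assume only D2 conducts: V_N = 9.4 − 0.7 = 8.7 V, so I_R = 8.7/0.82 = 10.6 mA.
Check D1: its anode-to-cathode voltage is 6.2 − 8.7 = -2.5 V < 0.7 V, so it is off. The assumption is consistent.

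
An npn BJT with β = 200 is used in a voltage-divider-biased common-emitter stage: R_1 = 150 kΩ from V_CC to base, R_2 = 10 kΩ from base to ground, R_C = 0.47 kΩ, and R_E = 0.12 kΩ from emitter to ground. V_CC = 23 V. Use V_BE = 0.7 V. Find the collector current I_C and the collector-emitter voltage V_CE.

Thevenize the base divider: V_Th = V_CC·R_2/(R_1+R_2) = 23×10/160 = 1.44 V, R_Th = R_1‖R_2 = 9.38 kΩ.
Base-emitter loop: V_Th = I_B·R_Th + V_BE + (β+1)I_B·R_E, so I_B = (1.44 − 0.7) / (9.38 + 201×0.12) = 0.022 mA.
I_C = β·I_B = 200×0.022 = 4.4 mA, and I_E = (β+1)I_B = 4.43 mA.
V_CE = V_CC − I_C·R_C − I_E·R_E = 23 − 4.4×0.47 − 4.43×0.12 = 20.4 V.
V_CE = 20.4 V > 0.2 V confirms active-region operation.

I_C ≈ 4.4 mA, V_CE ≈ 20 V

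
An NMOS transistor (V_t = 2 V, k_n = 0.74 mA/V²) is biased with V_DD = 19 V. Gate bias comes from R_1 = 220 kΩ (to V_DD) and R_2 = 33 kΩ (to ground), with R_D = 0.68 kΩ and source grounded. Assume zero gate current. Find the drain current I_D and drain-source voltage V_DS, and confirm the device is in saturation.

V_G = V_DD·R_2/(R_1+R_2) = 19×33/253 = 2.48 V. With the source grounded, V_GS = V_G = 2.48 V.
Assume saturation: I_D = (k_n/2)(V_GS − V_t)² = (0.74/2)×(2.48 − 2)² = 0.37×0.478² = 0.0846 mA.
V_DS = V_DD − I_D·R_D = 19 − 0.0846×0.68 = 18.9 V.
Saturation requires V_DS ≥ V_GS − V_t = 0.478 V; 18.9 ≥ 0.478 ✓.

I_D ≈ 0.085 mA, V_DS ≈ 19 V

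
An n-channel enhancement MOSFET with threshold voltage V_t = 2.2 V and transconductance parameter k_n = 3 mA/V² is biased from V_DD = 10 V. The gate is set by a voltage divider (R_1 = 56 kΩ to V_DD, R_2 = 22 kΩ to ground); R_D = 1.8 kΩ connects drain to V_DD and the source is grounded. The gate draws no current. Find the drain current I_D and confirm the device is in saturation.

I_D ≈ 0.58 mA

V_G = V_DD·R_2/(R_1+R_2) = 10×22/78 = 2.82 V. With the source grounded, V_GS = V_G = 2.82 V.
Assume saturation: I_D = (k_n/2)(V_GS − V_t)² = (3/2)×(2.82 − 2.2)² = 1.5×0.621² = 0.578 mA.
V_DS = V_DD − I_D·R_D = 10 − 0.578×1.8 = 8.96 V.
Saturation requires V_DS ≥ V_GS − V_t = 0.621 V; 8.96 ≥ 0.621 ✓.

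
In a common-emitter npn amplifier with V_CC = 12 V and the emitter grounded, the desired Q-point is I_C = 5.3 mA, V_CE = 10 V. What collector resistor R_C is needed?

Collector loop: V_CC = I_C·R_C + V_CE.
R_C = (V_CC − V_CE)/I_C = (12 − 10)/5.3 = 0.377 kΩ.

R_C ≈ 0.38 kΩ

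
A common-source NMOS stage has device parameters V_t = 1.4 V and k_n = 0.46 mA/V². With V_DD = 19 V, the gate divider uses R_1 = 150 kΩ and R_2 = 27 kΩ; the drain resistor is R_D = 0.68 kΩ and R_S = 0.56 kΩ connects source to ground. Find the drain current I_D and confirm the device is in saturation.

I_D ≈ 0.38 mA

V_G = V_DD·R_2/(R_1+R_2) = 19×27/177 = 2.9 V.
Assume saturation: I_D = (k_n/2)(V_GS − V_t)² with V_GS = V_G − I_D·R_S = 2.9 − 0.56·I_D.
Substituting gives 0.0721·I_D² − 1.39·I_D + 0.516 = 0, with roots I_D = 0.38 or 18.8 mA.
The root I_D = 18.8 mA gives V_GS = -7.65 V ≤ V_t, so take I_D = 0.38 mA.
Then V_GS = 2.69 V and V_DS = V_DD − I_D(R_D+R_S) = 19 − 0.38×1.24 = 18.5 V.
Saturation requires V_DS ≥ V_GS − V_t = 1.29 V; 18.5 ≥ 1.29 ✓.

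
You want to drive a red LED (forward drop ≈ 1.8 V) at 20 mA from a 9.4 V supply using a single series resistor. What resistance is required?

R ≈ 0.38 kΩ

The resistor drops V_S − V_D = 9.4 − 1.8 = 7.6 V at 20 mA.
R = 7.6 V / 20 mA = 0.38 kΩ.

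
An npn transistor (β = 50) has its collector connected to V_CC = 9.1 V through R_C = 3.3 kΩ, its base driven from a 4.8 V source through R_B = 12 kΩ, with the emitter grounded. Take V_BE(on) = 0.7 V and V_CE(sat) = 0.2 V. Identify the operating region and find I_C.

saturation; I_C ≈ 2.7 mA

Assume active: I_B = (4.8 − 0.7)/12 = 0.342 mA, giving I_C = β·I_B = 17.1 mA.
But then V_CE = 9.1 − 17.1×3.3 = -47.3 V < V_CE(sat) = 0.2 V — impossible in the active region.
So the transistor is saturated. With V_CE = 0.2 V, I_C = (V_CC − 0.2)/R_C = 8.9/3.3 = 2.7 mA.
Check: β·I_B = 17.1 mA > I_C = 2.7 mA, confirming saturation.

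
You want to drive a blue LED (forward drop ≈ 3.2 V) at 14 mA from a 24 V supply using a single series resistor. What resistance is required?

The resistor drops V_S − V_D = 24 − 3.2 = 20.8 V at 14 mA.
R = 20.8 V / 14 mA = 1.49 kΩ.

R ≈ 1.5 kΩ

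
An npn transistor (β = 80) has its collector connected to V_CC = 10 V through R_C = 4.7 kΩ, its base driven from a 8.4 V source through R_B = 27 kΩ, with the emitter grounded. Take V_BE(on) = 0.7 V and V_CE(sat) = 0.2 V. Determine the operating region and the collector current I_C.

saturation; I_C ≈ 2.1 mA

Assume active: I_B = (8.4 − 0.7)/27 = 0.285 mA, giving I_C = β·I_B = 22.8 mA.
But then V_CE = 10 − 22.8×4.7 = -97.2 V < V_CE(sat) = 0.2 V — impossible in the active region.
So the transistor is saturated. With V_CE = 0.2 V, I_C = (V_CC − 0.2)/R_C = 9.8/4.7 = 2.09 mA.
Check: β·I_B = 22.8 mA > I_C = 2.09 mA, confirming saturation.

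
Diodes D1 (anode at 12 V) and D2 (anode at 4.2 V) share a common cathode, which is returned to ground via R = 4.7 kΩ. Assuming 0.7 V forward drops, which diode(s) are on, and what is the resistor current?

Only D1 conducts; I_R ≈ 2.4 mA

Assume both conduct. Then node N would need to be at both 12−0.7 = 11.3 V and 4.2−0.7 = 3.5 V, which is impossible.
Assume only D1 conducts: V_N = 12 − 0.7 = 11.3 V, so I_R = 11.3/4.7 = 2.4 mA.
Check D2: its anode-to-cathode voltage is 4.2 − 11.3 = -7.1 V < 0.7 V, so it is off. The assumption is consistent.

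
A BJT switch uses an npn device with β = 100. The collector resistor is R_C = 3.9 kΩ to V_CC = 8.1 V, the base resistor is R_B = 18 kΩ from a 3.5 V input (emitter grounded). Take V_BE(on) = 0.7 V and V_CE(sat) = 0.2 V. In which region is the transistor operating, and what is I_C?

Assume active: I_B = (3.5 − 0.7)/18 = 0.156 mA, giving I_C = β·I_B = 15.6 mA.
But then V_CE = 8.1 − 15.6×3.9 = -52.6 V < V_CE(sat) = 0.2 V — impossible in the active region.
So the transistor is saturated. With V_CE = 0.2 V, I_C = (V_CC − 0.2)/R_C = 7.9/3.9 = 2.03 mA.
Check: β·I_B = 15.6 mA > I_C = 2.03 mA, confirming saturation.

saturation; I_C ≈ 2 mA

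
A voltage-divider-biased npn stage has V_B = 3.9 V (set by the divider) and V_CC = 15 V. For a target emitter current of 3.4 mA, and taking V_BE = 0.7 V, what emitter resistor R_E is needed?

R_E ≈ 0.94 kΩ

V_E = V_B − V_BE = 3.9 − 0.7 = 3.2 V.
R_E = V_E / I_E = 3.2 / 3.4 = 0.941 kΩ.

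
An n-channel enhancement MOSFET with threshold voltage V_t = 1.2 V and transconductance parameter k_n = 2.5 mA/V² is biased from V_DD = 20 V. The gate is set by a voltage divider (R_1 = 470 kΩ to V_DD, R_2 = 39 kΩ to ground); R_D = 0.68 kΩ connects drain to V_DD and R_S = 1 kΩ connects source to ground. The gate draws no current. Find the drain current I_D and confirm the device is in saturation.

I_D ≈ 0.08 mA

V_G = V_DD·R_2/(R_1+R_2) = 20×39/509 = 1.53 V.
Assume saturation: I_D = (k_n/2)(V_GS − V_t)² with V_GS = V_G − I_D·R_S = 1.53 − 1·I_D.
Substituting gives 1.25·I_D² − 1.83·I_D + 0.138 = 0, with roots I_D = 0.0798 or 1.39 mA.
The root I_D = 1.39 mA gives V_GS = 0.147 V ≤ V_t, so take I_D = 0.0798 mA.
Then V_GS = 1.45 V and V_DS = V_DD − I_D(R_D+R_S) = 20 − 0.0798×1.68 = 19.9 V.
Saturation requires V_DS ≥ V_GS − V_t = 0.253 V; 19.9 ≥ 0.253 ✓.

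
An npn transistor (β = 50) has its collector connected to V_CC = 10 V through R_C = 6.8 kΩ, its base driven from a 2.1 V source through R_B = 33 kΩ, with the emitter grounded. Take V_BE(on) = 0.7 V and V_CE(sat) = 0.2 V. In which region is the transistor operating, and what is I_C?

Assume active: I_B = (2.1 − 0.7)/33 = 0.0424 mA, giving I_C = β·I_B = 2.12 mA.
But then V_CE = 10 − 2.12×6.8 = -4.42 V < V_CE(sat) = 0.2 V — impossible in the active region.
So the transistor is saturated. With V_CE = 0.2 V, I_C = (V_CC − 0.2)/R_C = 9.8/6.8 = 1.44 mA.
Check: β·I_B = 2.12 mA > I_C = 1.44 mA, confirming saturation.

saturation; I_C ≈ 1.4 mA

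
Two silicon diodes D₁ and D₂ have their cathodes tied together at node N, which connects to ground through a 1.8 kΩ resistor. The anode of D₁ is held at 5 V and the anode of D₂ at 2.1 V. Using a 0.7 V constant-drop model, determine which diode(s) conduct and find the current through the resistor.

Assume both conduct. Then node N would need to be at both 5−0.7 = 4.3 V and 2.1−0.7 = 1.4 V, which is impossible.
Assume only D₁ conducts: V_N = 5 − 0.7 = 4.3 V, so I_R = 4.3/1.8 = 2.39 mA.
Check D₂: its anode-to-cathode voltage is 2.1 − 4.3 = -2.2 V < 0.7 V, so it is off. The assumption is consistent.

Only D₁ conducts; I_R ≈ 2.4 mA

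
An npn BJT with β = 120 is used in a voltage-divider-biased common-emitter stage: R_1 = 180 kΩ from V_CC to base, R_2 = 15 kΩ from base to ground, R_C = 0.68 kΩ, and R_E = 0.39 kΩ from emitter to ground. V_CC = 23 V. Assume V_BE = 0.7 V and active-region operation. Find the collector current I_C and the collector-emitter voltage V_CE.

I_C ≈ 2.1 mA, V_CE ≈ 21 V

Thevenize the base divider: V_Th = V_CC·R_2/(R_1+R_2) = 23×15/195 = 1.77 V, R_Th = R_1‖R_2 = 13.8 kΩ.
Base-emitter loop: V_Th = I_B·R_Th + V_BE + (β+1)I_B·R_E, so I_B = (1.77 − 0.7) / (13.8 + 121×0.39) = 0.0175 mA.
I_C = β·I_B = 120×0.0175 = 2.1 mA, and I_E = (β+1)I_B = 2.12 mA.
V_CE = V_CC − I_C·R_C − I_E·R_E = 23 − 2.1×0.68 − 2.12×0.39 = 20.7 V.
V_CE = 20.7 V > 0.2 V confirms active-region operation.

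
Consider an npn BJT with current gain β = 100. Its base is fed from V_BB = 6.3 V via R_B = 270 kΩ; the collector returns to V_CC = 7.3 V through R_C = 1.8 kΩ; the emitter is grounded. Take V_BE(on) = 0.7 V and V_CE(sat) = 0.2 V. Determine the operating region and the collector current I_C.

Assume active. Base-emitter loop: I_B = (V_BB − V_BE)/R_B = (6.3 − 0.7)/270 = 0.0207 mA.
I_C = β·I_B = 100×0.0207 = 2.07 mA.
V_CE = V_CC − I_C·R_C = 7.3 − 2.07×1.8 = 3.57 V > V_CE(sat), so the active-region assumption holds.

active; I_C ≈ 2.1 mA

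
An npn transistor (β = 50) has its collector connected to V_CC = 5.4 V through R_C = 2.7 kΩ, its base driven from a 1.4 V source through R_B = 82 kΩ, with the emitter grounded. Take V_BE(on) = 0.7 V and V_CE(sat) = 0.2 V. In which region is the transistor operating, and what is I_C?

Assume active. Base-emitter loop: I_B = (V_BB − V_BE)/R_B = (1.4 − 0.7)/82 = 0.00854 mA.
I_C = β·I_B = 50×0.00854 = 0.427 mA.
V_CE = V_CC − I_C·R_C = 5.4 − 0.427×2.7 = 4.25 V > V_CE(sat), so the active-region assumption holds.

active; I_C ≈ 0.43 mA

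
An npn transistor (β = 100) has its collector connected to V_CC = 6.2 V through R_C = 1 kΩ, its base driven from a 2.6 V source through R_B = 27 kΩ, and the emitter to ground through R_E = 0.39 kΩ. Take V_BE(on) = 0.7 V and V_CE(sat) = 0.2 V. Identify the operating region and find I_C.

Assume active. Base-emitter loop: I_B = (V_BB − V_BE)/(R_B + (β+1)R_E) = (2.6 − 0.7)/(27 + 101×0.39) = 0.0286 mA.
I_C = β·I_B = 100×0.0286 = 2.86 mA.
V_CE = V_CC − I_C·R_C − I_E·R_E = 6.2 − 2.86×1 − 2.89×0.39 = 2.21 V > V_CE(sat), so the active-region assumption holds.

active; I_C ≈ 2.9 mA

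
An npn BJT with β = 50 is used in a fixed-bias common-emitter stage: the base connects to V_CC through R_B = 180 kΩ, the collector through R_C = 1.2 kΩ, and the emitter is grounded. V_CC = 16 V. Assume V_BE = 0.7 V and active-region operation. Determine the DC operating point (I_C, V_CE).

I_C ≈ 4.2 mA, V_CE ≈ 11 V

Base loop: V_CC = I_B·R_B + V_BE, so I_B = (16 − 0.7)/180 kΩ = 0.085 mA.
In the active region I_C = β·I_B = 50 × 0.085 = 4.25 mA.
Collector loop: V_CE = V_CC − I_C·R_C = 16 − 4.25×1.2 = 10.9 V.
Since V_CE = 10.9 V > V_CE(sat) ≈ 0.2 V, the transistor is in the active region as assumed.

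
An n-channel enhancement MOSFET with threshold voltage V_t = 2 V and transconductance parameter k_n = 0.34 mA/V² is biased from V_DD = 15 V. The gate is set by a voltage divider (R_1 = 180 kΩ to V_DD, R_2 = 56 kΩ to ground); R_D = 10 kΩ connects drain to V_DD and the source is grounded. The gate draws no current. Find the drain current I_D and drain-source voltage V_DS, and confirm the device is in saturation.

I_D ≈ 0.41 mA, V_DS ≈ 11 V

V_G = V_DD·R_2/(R_1+R_2) = 15×56/236 = 3.56 V. With the source grounded, V_GS = V_G = 3.56 V.
Assume saturation: I_D = (k_n/2)(V_GS − V_t)² = (0.34/2)×(3.56 − 2)² = 0.17×1.56² = 0.413 mA.
V_DS = V_DD − I_D·R_D = 15 − 0.413×10 = 10.9 V.
Saturation requires V_DS ≥ V_GS − V_t = 1.56 V; 10.9 ≥ 1.56 ✓.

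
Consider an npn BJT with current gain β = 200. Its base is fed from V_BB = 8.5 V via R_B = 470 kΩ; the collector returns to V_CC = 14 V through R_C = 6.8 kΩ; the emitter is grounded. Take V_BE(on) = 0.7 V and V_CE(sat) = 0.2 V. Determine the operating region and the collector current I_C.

saturation; I_C ≈ 2 mA

Assume active: I_B = (8.5 − 0.7)/470 = 0.0166 mA, giving I_C = β·I_B = 3.32 mA.
But then V_CE = 14 − 3.32×6.8 = -8.57 V < V_CE(sat) = 0.2 V — impossible in the active region.
So the transistor is saturated. With V_CE = 0.2 V, I_C = (V_CC − 0.2)/R_C = 13.8/6.8 = 2.03 mA.
Check: β·I_B = 3.32 mA > I_C = 2.03 mA, confirming saturation.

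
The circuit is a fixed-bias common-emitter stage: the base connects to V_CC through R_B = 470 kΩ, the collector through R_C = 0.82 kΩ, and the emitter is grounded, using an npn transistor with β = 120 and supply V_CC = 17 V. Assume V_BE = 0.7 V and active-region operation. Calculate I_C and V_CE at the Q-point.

I_C ≈ 4.2 mA, V_CE ≈ 14 V

Base loop: V_CC = I_B·R_B + V_BE, so I_B = (17 − 0.7)/470 kΩ = 0.0347 mA.
In the active region I_C = β·I_B = 120 × 0.0347 = 4.16 mA.
Collector loop: V_CE = V_CC − I_C·R_C = 17 − 4.16×0.82 = 13.6 V.
Since V_CE = 13.6 V > V_CE(sat) ≈ 0.2 V, the transistor is in the active region as assumed.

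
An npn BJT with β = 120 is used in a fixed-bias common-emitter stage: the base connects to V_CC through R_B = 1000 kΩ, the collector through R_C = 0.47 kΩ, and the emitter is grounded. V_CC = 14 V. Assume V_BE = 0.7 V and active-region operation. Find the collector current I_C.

Base loop: V_CC = I_B·R_B + V_BE, so I_B = (14 − 0.7)/1000 kΩ = 0.0133 mA.
In the active region I_C = β·I_B = 120 × 0.0133 = 1.6 mA.
Collector loop: V_CE = V_CC − I_C·R_C = 14 − 1.6×0.47 = 13.2 V.
Since V_CE = 13.2 V > V_CE(sat) ≈ 0.2 V, the transistor is in the active region as assumed.

I_C ≈ 1.6 mA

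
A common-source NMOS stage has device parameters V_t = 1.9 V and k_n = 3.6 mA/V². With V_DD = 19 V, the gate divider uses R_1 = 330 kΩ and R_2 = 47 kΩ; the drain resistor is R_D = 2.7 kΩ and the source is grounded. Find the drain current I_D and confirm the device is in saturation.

V_G = V_DD·R_2/(R_1+R_2) = 19×47/377 = 2.37 V. With the source grounded, V_GS = V_G = 2.37 V.
Assume saturation: I_D = (k_n/2)(V_GS − V_t)² = (3.6/2)×(2.37 − 1.9)² = 1.8×0.469² = 0.395 mA.
V_DS = V_DD − I_D·R_D = 19 − 0.395×2.7 = 17.9 V.
Saturation requires V_DS ≥ V_GS − V_t = 0.469 V; 17.9 ≥ 0.469 ✓.

I_D ≈ 0.4 mA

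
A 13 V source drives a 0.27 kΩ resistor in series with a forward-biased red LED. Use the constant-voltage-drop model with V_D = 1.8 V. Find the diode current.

I ≈ 41 mA

KVL around the loop: 13 = V_D + I·R = 1.8 + I × 0.27 kΩ.
So I = (13 − 1.8) / 0.27 kΩ = 11.2 / 0.27 = 41.5 mA.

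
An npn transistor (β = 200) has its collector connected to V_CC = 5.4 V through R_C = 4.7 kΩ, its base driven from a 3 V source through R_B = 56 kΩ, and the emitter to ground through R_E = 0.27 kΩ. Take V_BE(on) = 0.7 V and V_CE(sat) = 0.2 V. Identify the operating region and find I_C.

Assume active: I_B = (3 − 0.7)/(56 + 201×0.27) = 0.0209 mA, I_C = β·I_B = 4.17 mA.
Then V_CE = 5.4 − 4.17×4.7 − 4.19×0.27 = -15.3 V < 0.2 V — the active assumption fails.
Re-solve with V_CE = 0.2 V. KCL at the emitter: V_E/R_E = (V_BB−0.7−V_E)/R_B + (V_CC−0.2−V_E)/R_C, giving V_E = 0.292 V.
I_C = (V_CC − 0.2 − V_E)/R_C = (5.2 − 0.292)/4.7 = 1.04 mA.
Check: I_B = (2.3 − 0.292)/56 = 0.0359 mA, and β·I_B = 7.17 mA > I_C, confirming saturation.

saturation; I_C ≈ 1 mA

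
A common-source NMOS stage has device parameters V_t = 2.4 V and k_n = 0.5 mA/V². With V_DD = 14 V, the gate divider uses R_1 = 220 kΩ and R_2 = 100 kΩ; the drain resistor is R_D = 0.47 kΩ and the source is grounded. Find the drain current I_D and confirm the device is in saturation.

V_G = V_DD·R_2/(R_1+R_2) = 14×100/320 = 4.38 V. With the source grounded, V_GS = V_G = 4.38 V.
Assume saturation: I_D = (k_n/2)(V_GS − V_t)² = (0.5/2)×(4.38 − 2.4)² = 0.25×1.98² = 0.975 mA.
V_DS = V_DD − I_D·R_D = 14 − 0.975×0.47 = 13.5 V.
Saturation requires V_DS ≥ V_GS − V_t = 1.98 V; 13.5 ≥ 1.98 ✓.

I_D ≈ 0.98 mA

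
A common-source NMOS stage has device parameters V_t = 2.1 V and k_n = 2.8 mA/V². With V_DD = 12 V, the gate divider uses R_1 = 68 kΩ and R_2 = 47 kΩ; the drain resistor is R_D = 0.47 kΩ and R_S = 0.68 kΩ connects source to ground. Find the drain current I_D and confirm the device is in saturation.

I_D ≈ 2.3 mA

V_G = V_DD·R_2/(R_1+R_2) = 12×47/115 = 4.9 V.
Assume saturation: I_D = (k_n/2)(V_GS − V_t)² with V_GS = V_G − I_D·R_S = 4.9 − 0.68·I_D.
Substituting gives 0.647·I_D² − 6.34·I_D + 11 = 0, with roots I_D = 2.26 or 7.54 mA.
The root I_D = 7.54 mA gives V_GS = -0.22 V ≤ V_t, so take I_D = 2.26 mA.
Then V_GS = 3.37 V and V_DS = V_DD − I_D(R_D+R_S) = 12 − 2.26×1.15 = 9.4 V.
Saturation requires V_DS ≥ V_GS − V_t = 1.27 V; 9.4 ≥ 1.27 ✓.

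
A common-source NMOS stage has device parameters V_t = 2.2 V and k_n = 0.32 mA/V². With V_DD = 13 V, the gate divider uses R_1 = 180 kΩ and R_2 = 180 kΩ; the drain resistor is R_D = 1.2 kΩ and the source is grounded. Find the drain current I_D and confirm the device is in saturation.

V_G = V_DD·R_2/(R_1+R_2) = 13×180/360 = 6.5 V. With the source grounded, V_GS = V_G = 6.5 V.
Assume saturation: I_D = (k_n/2)(V_GS − V_t)² = (0.32/2)×(6.5 − 2.2)² = 0.16×4.3² = 2.96 mA.
V_DS = V_DD − I_D·R_D = 13 − 2.96×1.2 = 9.45 V.
Saturation requires V_DS ≥ V_GS − V_t = 4.3 V; 9.45 ≥ 4.3 ✓.

I_D ≈ 3 mA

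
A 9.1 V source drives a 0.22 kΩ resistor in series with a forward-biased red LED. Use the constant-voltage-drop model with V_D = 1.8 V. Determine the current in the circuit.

KVL around the loop: 9.1 = V_D + I·R = 1.8 + I × 0.22 kΩ.
So I = (9.1 − 1.8) / 0.22 kΩ = 7.3 / 0.22 = 33.2 mA.

I ≈ 33 mA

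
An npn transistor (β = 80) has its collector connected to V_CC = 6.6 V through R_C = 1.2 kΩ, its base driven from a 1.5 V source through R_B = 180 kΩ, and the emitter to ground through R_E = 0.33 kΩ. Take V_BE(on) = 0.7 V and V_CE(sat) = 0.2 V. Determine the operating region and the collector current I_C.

active; I_C ≈ 0.31 mA

Assume active. Base-emitter loop: I_B = (V_BB − V_BE)/(R_B + (β+1)R_E) = (1.5 − 0.7)/(180 + 81×0.33) = 0.00387 mA.
I_C = β·I_B = 80×0.00387 = 0.31 mA.
V_CE = V_CC − I_C·R_C − I_E·R_E = 6.6 − 0.31×1.2 − 0.313×0.33 = 6.13 V > V_CE(sat), so the active-region assumption holds.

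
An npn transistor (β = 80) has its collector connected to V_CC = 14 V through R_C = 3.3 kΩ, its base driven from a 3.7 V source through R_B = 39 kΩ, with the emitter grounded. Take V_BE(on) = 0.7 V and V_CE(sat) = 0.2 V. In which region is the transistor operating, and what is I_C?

Assume active: I_B = (3.7 − 0.7)/39 = 0.0769 mA, giving I_C = β·I_B = 6.15 mA.
But then V_CE = 14 − 6.15×3.3 = -6.31 V < V_CE(sat) = 0.2 V — impossible in the active region.
So the transistor is saturated. With V_CE = 0.2 V, I_C = (V_CC − 0.2)/R_C = 13.8/3.3 = 4.18 mA.
Check: β·I_B = 6.15 mA > I_C = 4.18 mA, confirming saturation.

saturation; I_C ≈ 4.2 mA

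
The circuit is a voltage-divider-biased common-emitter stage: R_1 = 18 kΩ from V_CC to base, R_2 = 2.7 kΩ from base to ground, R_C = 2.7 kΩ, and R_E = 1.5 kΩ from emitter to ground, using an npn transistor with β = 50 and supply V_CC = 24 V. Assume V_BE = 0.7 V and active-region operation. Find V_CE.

V_CE ≈ 17 V

Thevenize the base divider: V_Th = V_CC·R_2/(R_1+R_2) = 24×2.7/20.7 = 3.13 V, R_Th = R_1‖R_2 = 2.35 kΩ.
Base-emitter loop: V_Th = I_B·R_Th + V_BE + (β+1)I_B·R_E, so I_B = (3.13 − 0.7) / (2.35 + 51×1.5) = 0.0308 mA.
I_C = β·I_B = 50×0.0308 = 1.54 mA, and I_E = (β+1)I_B = 1.57 mA.
V_CE = V_CC − I_C·R_C − I_E·R_E = 24 − 1.54×2.7 − 1.57×1.5 = 17.5 V.
V_CE = 17.5 V > 0.2 V confirms active-region operation.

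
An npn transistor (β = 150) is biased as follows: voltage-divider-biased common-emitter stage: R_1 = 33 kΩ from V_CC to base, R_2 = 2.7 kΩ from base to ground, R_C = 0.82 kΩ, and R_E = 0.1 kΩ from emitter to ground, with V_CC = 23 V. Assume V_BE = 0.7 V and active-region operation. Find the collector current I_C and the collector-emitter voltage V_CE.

Thevenize the base divider: V_Th = V_CC·R_2/(R_1+R_2) = 23×2.7/35.7 = 1.74 V, R_Th = R_1‖R_2 = 2.5 kΩ.
Base-emitter loop: V_Th = I_B·R_Th + V_BE + (β+1)I_B·R_E, so I_B = (1.74 − 0.7) / (2.5 + 151×0.1) = 0.0591 mA.
I_C = β·I_B = 150×0.0591 = 8.86 mA, and I_E = (β+1)I_B = 8.92 mA.
V_CE = V_CC − I_C·R_C − I_E·R_E = 23 − 8.86×0.82 − 8.92×0.1 = 14.8 V.
V_CE = 14.8 V > 0.2 V confirms active-region operation.

I_C ≈ 8.9 mA, V_CE ≈ 15 V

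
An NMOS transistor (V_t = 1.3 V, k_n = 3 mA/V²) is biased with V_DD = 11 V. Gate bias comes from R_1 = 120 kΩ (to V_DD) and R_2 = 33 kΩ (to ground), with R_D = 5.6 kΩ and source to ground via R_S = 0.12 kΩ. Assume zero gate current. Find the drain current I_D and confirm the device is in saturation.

V_G = V_DD·R_2/(R_1+R_2) = 11×33/153 = 2.37 V.
Assume saturation: I_D = (k_n/2)(V_GS − V_t)² with V_GS = V_G − I_D·R_S = 2.37 − 0.12·I_D.
Substituting gives 0.0216·I_D² − 1.39·I_D + 1.73 = 0, with roots I_D = 1.27 or 62.9 mA.
The root I_D = 62.9 mA gives V_GS = -5.18 V ≤ V_t, so take I_D = 1.27 mA.
Then V_GS = 2.22 V and V_DS = V_DD − I_D(R_D+R_S) = 11 − 1.27×5.72 = 3.74 V.
Saturation requires V_DS ≥ V_GS − V_t = 0.92 V; 3.74 ≥ 0.92 ✓.

I_D ≈ 1.3 mA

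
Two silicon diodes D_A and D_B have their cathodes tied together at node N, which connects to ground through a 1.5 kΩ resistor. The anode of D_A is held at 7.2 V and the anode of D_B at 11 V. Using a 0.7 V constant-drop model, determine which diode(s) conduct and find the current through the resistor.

Assume both conduct. Then node N would need to be at both 7.2−0.7 = 6.5 V and 11−0.7 = 10.3 V, which is impossible.
Assume only D_B conducts: V_N = 11 − 0.7 = 10.3 V, so I_R = 10.3/1.5 = 6.87 mA.
Check D_A: its anode-to-cathode voltage is 7.2 − 10.3 = -3.1 V < 0.7 V, so it is off. The assumption is consistent.

Only D_B conducts; I_R ≈ 6.9 mA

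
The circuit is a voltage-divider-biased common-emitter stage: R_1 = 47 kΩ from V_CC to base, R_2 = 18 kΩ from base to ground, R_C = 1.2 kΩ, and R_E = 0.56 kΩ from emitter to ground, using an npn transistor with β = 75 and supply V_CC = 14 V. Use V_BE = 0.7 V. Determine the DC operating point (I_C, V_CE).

Thevenize the base divider: V_Th = V_CC·R_2/(R_1+R_2) = 14×18/65 = 3.88 V, R_Th = R_1‖R_2 = 13 kΩ.
Base-emitter loop: V_Th = I_B·R_Th + V_BE + (β+1)I_B·R_E, so I_B = (3.88 − 0.7) / (13 + 76×0.56) = 0.0572 mA.
I_C = β·I_B = 75×0.0572 = 4.29 mA, and I_E = (β+1)I_B = 4.34 mA.
V_CE = V_CC − I_C·R_C − I_E·R_E = 14 − 4.29×1.2 − 4.34×0.56 = 6.42 V.
V_CE = 6.42 V > 0.2 V confirms active-region operation.

I_C ≈ 4.3 mA, V_CE ≈ 6.4 V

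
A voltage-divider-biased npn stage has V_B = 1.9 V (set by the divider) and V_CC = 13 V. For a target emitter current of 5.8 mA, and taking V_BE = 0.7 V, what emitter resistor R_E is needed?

V_E = V_B − V_BE = 1.9 − 0.7 = 1.2 V.
R_E = V_E / I_E = 1.2 / 5.8 = 0.207 kΩ.

R_E ≈ 0.21 kΩ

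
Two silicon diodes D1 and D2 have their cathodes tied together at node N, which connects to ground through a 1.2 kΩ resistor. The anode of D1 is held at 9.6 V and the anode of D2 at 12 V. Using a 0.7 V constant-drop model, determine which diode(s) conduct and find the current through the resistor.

Only D2 conducts; I_R ≈ 9.4 mA

Assume both conduct. Then node N would need to be at both 9.6−0.7 = 8.9 V and 12−0.7 = 11.3 V, which is impossible.
Assume only D2 conducts: V_N = 12 − 0.7 = 11.3 V, so I_R = 11.3/1.2 = 9.42 mA.
Check D1: its anode-to-cathode voltage is 9.6 − 11.3 = -1.7 V < 0.7 V, so it is off. The assumption is consistent.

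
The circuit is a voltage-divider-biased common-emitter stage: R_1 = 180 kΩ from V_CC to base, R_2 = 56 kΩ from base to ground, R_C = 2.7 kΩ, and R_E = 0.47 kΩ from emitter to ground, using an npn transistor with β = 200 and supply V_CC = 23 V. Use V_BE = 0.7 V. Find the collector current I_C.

Thevenize the base divider: V_Th = V_CC·R_2/(R_1+R_2) = 23×56/236 = 5.46 V, R_Th = R_1‖R_2 = 42.7 kΩ.
Base-emitter loop: V_Th = I_B·R_Th + V_BE + (β+1)I_B·R_E, so I_B = (5.46 − 0.7) / (42.7 + 201×0.47) = 0.0347 mA.
I_C = β·I_B = 200×0.0347 = 6.94 mA, and I_E = (β+1)I_B = 6.97 mA.
V_CE = V_CC − I_C·R_C − I_E·R_E = 23 − 6.94×2.7 − 6.97×0.47 = 0.996 V.
V_CE = 0.996 V > 0.2 V confirms active-region operation.

I_C ≈ 6.9 mA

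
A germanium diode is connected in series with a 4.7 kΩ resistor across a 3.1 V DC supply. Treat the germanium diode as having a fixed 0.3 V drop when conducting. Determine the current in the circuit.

KVL around the loop: 3.1 = V_D + I·R = 0.3 + I × 4.7 kΩ.
So I = (3.1 − 0.3) / 4.7 kΩ = 2.8 / 4.7 = 0.596 mA.

I ≈ 0.6 mA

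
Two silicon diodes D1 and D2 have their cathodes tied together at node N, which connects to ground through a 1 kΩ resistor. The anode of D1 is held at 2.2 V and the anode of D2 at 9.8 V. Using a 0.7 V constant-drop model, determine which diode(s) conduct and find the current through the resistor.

Assume both conduct. Then node N would need to be at both 2.2−0.7 = 1.5 V and 9.8−0.7 = 9.1 V, which is impossible.
Assume only D2 conducts: V_N = 9.8 − 0.7 = 9.1 V, so I_R = 9.1/1 = 9.1 mA.
Check D1: its anode-to-cathode voltage is 2.2 − 9.1 = -6.9 V < 0.7 V, so it is off. The assumption is consistent.

Only D2 conducts; I_R ≈ 9.1 mA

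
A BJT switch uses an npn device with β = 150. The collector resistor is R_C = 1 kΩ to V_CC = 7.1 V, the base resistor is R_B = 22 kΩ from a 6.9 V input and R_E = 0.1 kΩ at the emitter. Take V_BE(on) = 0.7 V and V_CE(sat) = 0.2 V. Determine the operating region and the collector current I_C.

saturation; I_C ≈ 6.2 mA

Assume active: I_B = (6.9 − 0.7)/(22 + 151×0.1) = 0.167 mA, I_C = β·I_B = 25.1 mA.
Then V_CE = 7.1 − 25.1×1 − 25.2×0.1 = -20.5 V < 0.2 V — the active assumption fails.
Re-solve with V_CE = 0.2 V. KCL at the emitter: V_E/R_E = (V_BB−0.7−V_E)/R_B + (V_CC−0.2−V_E)/R_C, giving V_E = 0.65 V.
I_C = (V_CC − 0.2 − V_E)/R_C = (6.9 − 0.65)/1 = 6.25 mA.
Check: I_B = (6.2 − 0.65)/22 = 0.252 mA, and β·I_B = 37.8 mA > I_C, confirming saturation.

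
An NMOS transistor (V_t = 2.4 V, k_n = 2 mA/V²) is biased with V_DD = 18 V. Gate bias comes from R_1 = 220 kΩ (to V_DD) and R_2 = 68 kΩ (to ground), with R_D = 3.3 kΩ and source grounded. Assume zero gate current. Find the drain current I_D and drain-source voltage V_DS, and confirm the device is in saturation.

I_D ≈ 3.4 mA, V_DS ≈ 6.7 V

V_G = V_DD·R_2/(R_1+R_2) = 18×68/288 = 4.25 V. With the source grounded, V_GS = V_G = 4.25 V.
Assume saturation: I_D = (k_n/2)(V_GS − V_t)² = (2/2)×(4.25 − 2.4)² = 1×1.85² = 3.42 mA.
V_DS = V_DD − I_D·R_D = 18 − 3.42×3.3 = 6.71 V.
Saturation requires V_DS ≥ V_GS − V_t = 1.85 V; 6.71 ≥ 1.85 ✓.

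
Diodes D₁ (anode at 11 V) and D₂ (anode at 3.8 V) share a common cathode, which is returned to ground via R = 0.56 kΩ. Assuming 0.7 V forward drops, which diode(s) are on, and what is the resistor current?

Only D₁ conducts; I_R ≈ 18 mA

Assume both conduct. Then node N would need to be at both 11−0.7 = 10.3 V and 3.8−0.7 = 3.1 V, which is impossible.
Assume only D₁ conducts: V_N = 11 − 0.7 = 10.3 V, so I_R = 10.3/0.56 = 18.4 mA.
Check D₂: its anode-to-cathode voltage is 3.8 − 10.3 = -6.5 V < 0.7 V, so it is off. The assumption is consistent.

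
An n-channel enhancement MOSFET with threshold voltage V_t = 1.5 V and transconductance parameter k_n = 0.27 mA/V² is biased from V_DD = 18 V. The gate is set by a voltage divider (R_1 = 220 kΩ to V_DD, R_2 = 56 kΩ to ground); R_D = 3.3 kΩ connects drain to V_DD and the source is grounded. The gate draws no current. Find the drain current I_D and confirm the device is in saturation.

I_D ≈ 0.63 mA

V_G = V_DD·R_2/(R_1+R_2) = 18×56/276 = 3.65 V. With the source grounded, V_GS = V_G = 3.65 V.
Assume saturation: I_D = (k_n/2)(V_GS − V_t)² = (0.27/2)×(3.65 − 1.5)² = 0.135×2.15² = 0.625 mA.
V_DS = V_DD − I_D·R_D = 18 − 0.625×3.3 = 15.9 V.
Saturation requires V_DS ≥ V_GS − V_t = 2.15 V; 15.9 ≥ 2.15 ✓.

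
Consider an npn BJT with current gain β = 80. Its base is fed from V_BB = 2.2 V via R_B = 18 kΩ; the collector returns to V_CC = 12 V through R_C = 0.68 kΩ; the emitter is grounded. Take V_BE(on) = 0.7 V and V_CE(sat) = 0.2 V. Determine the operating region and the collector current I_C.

active; I_C ≈ 6.7 mA

Assume active. Base-emitter loop: I_B = (V_BB − V_BE)/R_B = (2.2 − 0.7)/18 = 0.0833 mA.
I_C = β·I_B = 80×0.0833 = 6.67 mA.
V_CE = V_CC − I_C·R_C = 12 − 6.67×0.68 = 7.47 V > V_CE(sat), so the active-region assumption holds.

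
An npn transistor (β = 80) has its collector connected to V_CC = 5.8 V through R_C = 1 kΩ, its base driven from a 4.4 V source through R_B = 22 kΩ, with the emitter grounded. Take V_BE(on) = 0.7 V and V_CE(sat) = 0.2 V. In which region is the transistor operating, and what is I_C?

saturation; I_C ≈ 5.6 mA

Assume active: I_B = (4.4 − 0.7)/22 = 0.168 mA, giving I_C = β·I_B = 13.5 mA.
But then V_CE = 5.8 − 13.5×1 = -7.65 V < V_CE(sat) = 0.2 V — impossible in the active region.
So the transistor is saturated. With V_CE = 0.2 V, I_C = (V_CC − 0.2)/R_C = 5.6/1 = 5.6 mA.
Check: β·I_B = 13.5 mA > I_C = 5.6 mA, confirming saturation.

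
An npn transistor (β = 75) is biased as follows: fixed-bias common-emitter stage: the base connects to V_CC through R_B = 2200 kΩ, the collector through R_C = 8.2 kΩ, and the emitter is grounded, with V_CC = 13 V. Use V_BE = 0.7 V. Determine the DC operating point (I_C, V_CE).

I_C ≈ 0.42 mA, V_CE ≈ 9.6 V

Base loop: V_CC = I_B·R_B + V_BE, so I_B = (13 − 0.7)/2200 kΩ = 0.00559 mA.
In the active region I_C = β·I_B = 75 × 0.00559 = 0.419 mA.
Collector loop: V_CE = V_CC − I_C·R_C = 13 − 0.419×8.2 = 9.56 V.
Since V_CE = 9.56 V > V_CE(sat) ≈ 0.2 V, the transistor is in the active region as assumed.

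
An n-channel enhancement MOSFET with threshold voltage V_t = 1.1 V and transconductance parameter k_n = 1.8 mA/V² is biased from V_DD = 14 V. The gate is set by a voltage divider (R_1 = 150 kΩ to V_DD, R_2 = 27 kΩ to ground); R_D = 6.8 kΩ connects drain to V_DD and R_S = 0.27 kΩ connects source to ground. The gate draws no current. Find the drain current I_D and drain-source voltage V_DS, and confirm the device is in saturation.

I_D ≈ 0.66 mA, V_DS ≈ 9.3 V

V_G = V_DD·R_2/(R_1+R_2) = 14×27/177 = 2.14 V.
Assume saturation: I_D = (k_n/2)(V_GS − V_t)² with V_GS = V_G − I_D·R_S = 2.14 − 0.27·I_D.
Substituting gives 0.0656·I_D² − 1.5·I_D + 0.965 = 0, with roots I_D = 0.661 or 22.3 mA.
The root I_D = 22.3 mA gives V_GS = -3.87 V ≤ V_t, so take I_D = 0.661 mA.
Then V_GS = 1.96 V and V_DS = V_DD − I_D(R_D+R_S) = 14 − 0.661×7.07 = 9.33 V.
Saturation requires V_DS ≥ V_GS − V_t = 0.857 V; 9.33 ≥ 0.857 ✓.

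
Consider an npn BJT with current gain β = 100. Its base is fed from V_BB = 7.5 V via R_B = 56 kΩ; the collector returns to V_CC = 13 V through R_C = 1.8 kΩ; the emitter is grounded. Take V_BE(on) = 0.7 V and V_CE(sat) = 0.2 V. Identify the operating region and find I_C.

saturation; I_C ≈ 7.1 mA

Assume active: I_B = (7.5 − 0.7)/56 = 0.121 mA, giving I_C = β·I_B = 12.1 mA.
But then V_CE = 13 − 12.1×1.8 = -8.86 V < V_CE(sat) = 0.2 V — impossible in the active region.
So the transistor is saturated. With V_CE = 0.2 V, I_C = (V_CC − 0.2)/R_C = 12.8/1.8 = 7.11 mA.
Check: β·I_B = 12.1 mA > I_C = 7.11 mA, confirming saturation.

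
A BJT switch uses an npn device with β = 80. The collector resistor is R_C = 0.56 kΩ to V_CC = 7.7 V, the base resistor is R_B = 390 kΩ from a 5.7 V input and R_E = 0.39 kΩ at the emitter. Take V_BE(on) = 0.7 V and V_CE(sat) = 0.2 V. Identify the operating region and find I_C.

Assume active. Base-emitter loop: I_B = (V_BB − V_BE)/(R_B + (β+1)R_E) = (5.7 − 0.7)/(390 + 81×0.39) = 0.0119 mA.
I_C = β·I_B = 80×0.0119 = 0.949 mA.
V_CE = V_CC − I_C·R_C − I_E·R_E = 7.7 − 0.949×0.56 − 0.961×0.39 = 6.79 V > V_CE(sat), so the active-region assumption holds.

active; I_C ≈ 0.95 mA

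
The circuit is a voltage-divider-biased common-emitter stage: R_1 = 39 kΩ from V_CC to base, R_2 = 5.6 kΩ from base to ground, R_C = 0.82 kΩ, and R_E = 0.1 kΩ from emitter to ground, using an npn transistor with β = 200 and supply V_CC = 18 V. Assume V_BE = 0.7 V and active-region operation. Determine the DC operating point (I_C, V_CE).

I_C ≈ 12 mA, V_CE ≈ 6.5 V

Thevenize the base divider: V_Th = V_CC·R_2/(R_1+R_2) = 18×5.6/44.6 = 2.26 V, R_Th = R_1‖R_2 = 4.9 kΩ.
Base-emitter loop: V_Th = I_B·R_Th + V_BE + (β+1)I_B·R_E, so I_B = (2.26 − 0.7) / (4.9 + 201×0.1) = 0.0624 mA.
I_C = β·I_B = 200×0.0624 = 12.5 mA, and I_E = (β+1)I_B = 12.5 mA.
V_CE = V_CC − I_C·R_C − I_E·R_E = 18 − 12.5×0.82 − 12.5×0.1 = 6.51 V.
V_CE = 6.51 V > 0.2 V confirms active-region operation.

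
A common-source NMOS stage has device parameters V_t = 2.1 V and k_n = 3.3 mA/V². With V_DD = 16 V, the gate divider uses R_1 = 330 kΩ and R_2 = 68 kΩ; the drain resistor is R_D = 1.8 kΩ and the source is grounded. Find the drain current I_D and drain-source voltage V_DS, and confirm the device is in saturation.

I_D ≈ 0.66 mA, V_DS ≈ 15 V

V_G = V_DD·R_2/(R_1+R_2) = 16×68/398 = 2.73 V. With the source grounded, V_GS = V_G = 2.73 V.
Assume saturation: I_D = (k_n/2)(V_GS − V_t)² = (3.3/2)×(2.73 − 2.1)² = 1.65×0.634² = 0.663 mA.
V_DS = V_DD − I_D·R_D = 16 − 0.663×1.8 = 14.8 V.
Saturation requires V_DS ≥ V_GS − V_t = 0.634 V; 14.8 ≥ 0.634 ✓.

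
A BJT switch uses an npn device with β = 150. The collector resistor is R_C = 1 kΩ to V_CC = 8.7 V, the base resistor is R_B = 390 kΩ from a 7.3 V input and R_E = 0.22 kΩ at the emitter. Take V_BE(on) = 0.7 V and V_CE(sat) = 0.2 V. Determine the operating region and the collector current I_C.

active; I_C ≈ 2.3 mA

Assume active. Base-emitter loop: I_B = (V_BB − V_BE)/(R_B + (β+1)R_E) = (7.3 − 0.7)/(390 + 151×0.22) = 0.0156 mA.
I_C = β·I_B = 150×0.0156 = 2.34 mA.
V_CE = V_CC − I_C·R_C − I_E·R_E = 8.7 − 2.34×1 − 2.35×0.22 = 5.84 V > V_CE(sat), so the active-region assumption holds.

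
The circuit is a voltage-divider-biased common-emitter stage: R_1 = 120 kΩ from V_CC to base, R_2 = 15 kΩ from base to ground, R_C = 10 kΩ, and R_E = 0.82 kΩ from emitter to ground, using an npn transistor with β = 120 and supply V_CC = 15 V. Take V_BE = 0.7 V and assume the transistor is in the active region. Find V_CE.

V_CE ≈ 3.8 V

Thevenize the base divider: V_Th = V_CC·R_2/(R_1+R_2) = 15×15/135 = 1.67 V, R_Th = R_1‖R_2 = 13.3 kΩ.
Base-emitter loop: V_Th = I_B·R_Th + V_BE + (β+1)I_B·R_E, so I_B = (1.67 − 0.7) / (13.3 + 121×0.82) = 0.00859 mA.
I_C = β·I_B = 120×0.00859 = 1.03 mA, and I_E = (β+1)I_B = 1.04 mA.
V_CE = V_CC − I_C·R_C − I_E·R_E = 15 − 1.03×10 − 1.04×0.82 = 3.84 V.
V_CE = 3.84 V > 0.2 V confirms active-region operation.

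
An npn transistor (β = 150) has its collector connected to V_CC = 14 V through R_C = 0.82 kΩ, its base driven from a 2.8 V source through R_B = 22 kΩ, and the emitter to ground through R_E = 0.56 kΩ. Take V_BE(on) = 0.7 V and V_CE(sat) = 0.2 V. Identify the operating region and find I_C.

active; I_C ≈ 3 mA

Assume active. Base-emitter loop: I_B = (V_BB − V_BE)/(R_B + (β+1)R_E) = (2.8 − 0.7)/(22 + 151×0.56) = 0.0197 mA.
I_C = β·I_B = 150×0.0197 = 2.96 mA.
V_CE = V_CC − I_C·R_C − I_E·R_E = 14 − 2.96×0.82 − 2.98×0.56 = 9.91 V > V_CE(sat), so the active-region assumption holds.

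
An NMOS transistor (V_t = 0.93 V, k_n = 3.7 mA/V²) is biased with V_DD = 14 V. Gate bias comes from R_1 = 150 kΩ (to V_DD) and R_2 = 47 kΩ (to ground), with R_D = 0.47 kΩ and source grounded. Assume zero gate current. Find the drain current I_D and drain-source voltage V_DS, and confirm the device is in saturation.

I_D ≈ 11 mA, V_DS ≈ 8.9 V

V_G = V_DD·R_2/(R_1+R_2) = 14×47/197 = 3.34 V. With the source grounded, V_GS = V_G = 3.34 V.
Assume saturation: I_D = (k_n/2)(V_GS − V_t)² = (3.7/2)×(3.34 − 0.93)² = 1.85×2.41² = 10.7 mA.
V_DS = V_DD − I_D·R_D = 14 − 10.7×0.47 = 8.95 V.
Saturation requires V_DS ≥ V_GS − V_t = 2.41 V; 8.95 ≥ 2.41 ✓.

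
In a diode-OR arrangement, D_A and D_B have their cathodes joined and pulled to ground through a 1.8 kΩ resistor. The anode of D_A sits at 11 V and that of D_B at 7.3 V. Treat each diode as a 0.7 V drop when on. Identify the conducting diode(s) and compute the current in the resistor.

Assume both conduct. Then node N would need to be at both 11−0.7 = 10.3 V and 7.3−0.7 = 6.6 V, which is impossible.
Assume only D_A conducts: V_N = 11 − 0.7 = 10.3 V, so I_R = 10.3/1.8 = 5.72 mA.
Check D_B: its anode-to-cathode voltage is 7.3 − 10.3 = -3 V < 0.7 V, so it is off. The assumption is consistent.

Only D_A conducts; I_R ≈ 5.7 mA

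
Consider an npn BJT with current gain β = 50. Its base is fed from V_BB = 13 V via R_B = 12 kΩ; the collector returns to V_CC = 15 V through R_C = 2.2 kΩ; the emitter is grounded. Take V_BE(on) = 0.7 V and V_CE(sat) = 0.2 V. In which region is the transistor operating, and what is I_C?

Assume active: I_B = (13 − 0.7)/12 = 1.03 mA, giving I_C = β·I_B = 51.3 mA.
But then V_CE = 15 − 51.3×2.2 = -97.8 V < V_CE(sat) = 0.2 V — impossible in the active region.
So the transistor is saturated. With V_CE = 0.2 V, I_C = (V_CC − 0.2)/R_C = 14.8/2.2 = 6.73 mA.
Check: β·I_B = 51.3 mA > I_C = 6.73 mA, confirming saturation.

saturation; I_C ≈ 6.7 mA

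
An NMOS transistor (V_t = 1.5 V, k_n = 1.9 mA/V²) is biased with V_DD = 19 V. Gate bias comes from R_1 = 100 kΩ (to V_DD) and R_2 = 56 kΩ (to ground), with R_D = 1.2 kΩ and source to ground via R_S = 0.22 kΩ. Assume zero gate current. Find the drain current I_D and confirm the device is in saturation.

V_G = V_DD·R_2/(R_1+R_2) = 19×56/156 = 6.82 V.
Assume saturation: I_D = (k_n/2)(V_GS − V_t)² with V_GS = V_G − I_D·R_S = 6.82 − 0.22·I_D.
Substituting gives 0.046·I_D² − 3.22·I_D + 26.9 = 0, with roots I_D = 9.68 or 60.4 mA.
The root I_D = 60.4 mA gives V_GS = -6.48 V ≤ V_t, so take I_D = 9.68 mA.
Then V_GS = 4.69 V and V_DS = V_DD − I_D(R_D+R_S) = 19 − 9.68×1.42 = 5.26 V.
Saturation requires V_DS ≥ V_GS − V_t = 3.19 V; 5.26 ≥ 3.19 ✓.

I_D ≈ 9.7 mA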